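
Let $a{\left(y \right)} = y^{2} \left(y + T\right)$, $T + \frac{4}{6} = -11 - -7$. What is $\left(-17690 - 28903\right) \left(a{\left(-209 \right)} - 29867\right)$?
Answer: $436252153782$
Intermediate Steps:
$T = - \frac{14}{3}$ ($T = - \frac{2}{3} - 4 = - \frac{14}{3} \approx -4.6667$)
$a{\left(y \right)} = y^{2} \left(- \frac{14}{3} + y\right)$ ($a{\left(y \right)} = y^{2} \left(y - \frac{14}{3}\right) = y^{2} \left(- \frac{14}{3} + y\right)$)
$\left(-17690 - 28903\right) \left(a{\left(-209 \right)} - 29867\right) = \left(-17690 - 28903\right) \left(\left(-209\right)^{2} \left(- \frac{14}{3} - 209\right) - 29867\right) = - 46593 \left(43681 \left(- \frac{641}{3}\right) - 29867\right) = - 46593 \left(- \frac{27999521}{3} - 29867\right) = \left(-46593\right) \left(- \frac{28089122}{3}\right) = 436252153782$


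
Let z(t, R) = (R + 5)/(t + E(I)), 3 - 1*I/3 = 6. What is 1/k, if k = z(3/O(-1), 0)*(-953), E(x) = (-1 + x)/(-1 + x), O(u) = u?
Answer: 2/4765 ≈ 0.00041973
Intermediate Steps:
I = -9 (I = 9 - 3*6 = 9 - 18 = -9)
E(x) = 1
z(t, R) = (5 + R)/(1 + t) (z(t, R) = (R + 5)/(t + 1) = (5 + R)/(1 + t))
k = 4765/2 (k = ((5 + 0)/(1 + 3/(-1)))*(-953) = (5/(1 + 3*(-1)))*(-953) = (5/(1 - 3))*(-953) = (5/(-2))*(-953) = -½*5*(-953) = -5/2*(-953) = 4765/2 ≈ 2382.5)
1/k = 1/(4765/2) = 2/4765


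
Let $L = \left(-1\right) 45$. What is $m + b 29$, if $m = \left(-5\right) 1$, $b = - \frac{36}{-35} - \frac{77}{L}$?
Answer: $\frac{23452}{315} \approx 74.451$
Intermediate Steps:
$L = -45$
$b = \frac{863}{315}$ ($b = - \frac{36}{-35} - \frac{77}{-45} = \left(-36\right) \left(- \frac{1}{35}\right) - - \frac{77}{45} = \frac{36}{35} + \frac{77}{45} = \frac{863}{315} \approx 2.7397$)
$m = -5$
$m + b 29 = -5 + \frac{863}{315} \cdot 29 = -5 + \frac{25027}{315} = \frac{23452}{315}$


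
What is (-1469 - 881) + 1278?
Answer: -1072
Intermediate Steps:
(-1469 - 881) + 1278 = -2350 + 1278 = -1072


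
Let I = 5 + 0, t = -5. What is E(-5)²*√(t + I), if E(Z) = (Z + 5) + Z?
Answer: 0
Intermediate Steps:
E(Z) = 5 + 2*Z (E(Z) = (5 + Z) + Z = 5 + 2*Z)
I = 5
E(-5)²*√(t + I) = (5 + 2*(-5))²*√(-5 + 5) = (5 - 10)²*√0 = (-5)²*0 = 25*0 = 0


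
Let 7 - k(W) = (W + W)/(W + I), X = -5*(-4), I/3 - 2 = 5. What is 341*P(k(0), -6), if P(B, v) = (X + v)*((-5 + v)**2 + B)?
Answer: 611072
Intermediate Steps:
I = 21 (I = 6 + 3*5 = 6 + 15 = 21)
X = 20
k(W) = 7 - 2*W/(21 + W) (k(W) = 7 - (W + W)/(W + 21) = 7 - 2*W/(21 + W))
P(B, v) = (20 + v)*(B + (-5 + v)**2) (P(B, v) = (20 + v)*((-5 + v)**2 + B) = (20 + v)*(B + (-5 + v)**2))
341*P(k(0), -6) = 341*(20*((147 + 5*0)/(21 + 0)) + 20*(-5 - 6)**2 + ((147 + 5*0)/(21 + 0))*(-6) - 6*(-5 - 6)**2) = 341*(20*((147 + 0)/21) + 20*(-11)**2 + ((147 + 0)/21)*(-6) - 6*(-11)**2) = 341*(20*((1/21)*147) + 20*121 + ((1/21)*147)*(-6) - 6*121) = 341*(20*7 + 2420 + 7*(-6) - 726) = 341*(140 + 2420 - 42 - 726) = 341*1792 = 611072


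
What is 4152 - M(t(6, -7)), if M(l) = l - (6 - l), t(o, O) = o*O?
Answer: 4242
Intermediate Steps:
t(o, O) = O*o
M(l) = -6 + 2*l (M(l) = l + (-6 + l) = -6 + 2*l)
4152 - M(t(6, -7)) = 4152 - (-6 + 2*(-7*6)) = 4152 - (-6 + 2*(-42)) = 4152 - (-6 - 84) = 4152 - 1*(-90) = 4152 + 90 = 4242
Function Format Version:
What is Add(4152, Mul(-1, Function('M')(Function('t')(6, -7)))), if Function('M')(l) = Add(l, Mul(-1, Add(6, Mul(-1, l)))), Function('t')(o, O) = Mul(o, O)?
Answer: 4242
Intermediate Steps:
Function('t')(o, O) = Mul(O, o)
Function('M')(l) = Add(-6, Mul(2, l)) (Function('M')(l) = Add(l, Add(-6, l)) = Add(-6, Mul(2, l)))
Add(4152, Mul(-1, Function('M')(Function('t')(6, -7)))) = Add(4152, Mul(-1, Add(-6, Mul(2, Mul(-7, 6))))) = Add(4152, Mul(-1, Add(-6, Mul(2, -42)))) = Add(4152, Mul(-1, Add(-6, -84))) = Add(4152, Mul(-1, -90)) = Add(4152, 90) = 4242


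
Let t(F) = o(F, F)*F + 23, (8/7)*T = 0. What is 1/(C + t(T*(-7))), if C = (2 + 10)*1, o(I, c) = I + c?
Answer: 1/35 ≈ 0.028571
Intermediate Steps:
T = 0 (T = (7/8)*0 = 0)
t(F) = 23 + 2*F**2 (t(F) = (F + F)*F + 23 = (2*F)*F + 23 = 2*F**2 + 23 = 23 + 2*F**2)
C = 12 (C = 12*1 = 12)
1/(C + t(T*(-7))) = 1/(12 + (23 + 2*(0*(-7))**2)) = 1/(12 + (23 + 2*0**2)) = 1/(12 + (23 + 2*0)) = 1/(12 + (23 + 0)) = 1/(12 + 23) = 1/35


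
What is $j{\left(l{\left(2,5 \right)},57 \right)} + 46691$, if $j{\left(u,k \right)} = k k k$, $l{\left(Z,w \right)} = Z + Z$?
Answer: $231884$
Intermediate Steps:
$l{\left(Z,w \right)} = 2 Z$
$j{\left(u,k \right)} = k^{3}$ ($j{\left(u,k \right)} = k^{2} k = k^{3}$)
$j{\left(l{\left(2,5 \right)},57 \right)} + 46691 = 57^{3} + 46691 = 185193 + 46691 = 231884$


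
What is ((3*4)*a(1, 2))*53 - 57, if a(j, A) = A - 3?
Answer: -693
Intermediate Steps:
a(j, A) = -3 + A
((3*4)*a(1, 2))*53 - 57 = ((3*4)*(-3 + 2))*53 - 57 = (12*(-1))*53 - 57 = -12*53 - 57 = -636 - 57 = -693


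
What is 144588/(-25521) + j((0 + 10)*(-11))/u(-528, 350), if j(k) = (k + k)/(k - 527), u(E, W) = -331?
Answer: -10163853552/1793675429 ≈ -5.6665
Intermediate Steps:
j(k) = 2*k/(-527 + k) (j(k) = (2*k)/(-527 + k) = 2*k/(-527 + k))
144588/(-25521) + j((0 + 10)*(-11))/u(-528, 350) = 144588/(-25521) + (2*((0 + 10)*(-11))/(-527 + (0 + 10)*(-11)))/(-331) = 144588*(-1/25521) + (2*(10*(-11))/(-527 + 10*(-11)))*(-1/331) = -48196/8507 + (2*(-110)/(-527 - 110))*(-1/331) = -48196/8507 + (2*(-110)/(-637))*(-1/331) = -48196/8507 + (2*(-110)*(-1/637))*(-1/331) = -48196/8507 + (220/637)*(-1/331) = -48196/8507 - 220/210847 = -10163853552/1793675429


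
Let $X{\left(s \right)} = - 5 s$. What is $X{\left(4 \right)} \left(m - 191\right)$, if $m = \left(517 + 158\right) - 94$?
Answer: $-7800$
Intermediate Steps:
$m = 581$ ($m = 675 - 94 = 581$)
$X{\left(4 \right)} \left(m - 191\right) = \left(-5\right) 4 \left(581 - 191\right) = \left(-20\right) 390 = -7800$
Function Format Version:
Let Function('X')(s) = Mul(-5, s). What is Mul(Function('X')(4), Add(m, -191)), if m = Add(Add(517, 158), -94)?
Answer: -7800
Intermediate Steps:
m = 581 (m = Add(675, -94) = 581)
Mul(Function('X')(4), Add(m, -191)) = Mul(Mul(-5, 4), Add(581, -191)) = Mul(-20, 390) = -7800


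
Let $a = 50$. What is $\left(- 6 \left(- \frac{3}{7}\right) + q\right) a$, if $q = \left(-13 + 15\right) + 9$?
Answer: $\frac{4750}{7} \approx 678.57$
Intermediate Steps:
$q = 11$ ($q = 2 + 9 = 11$)
$\left(- 6 \left(- \frac{3}{7}\right) + q\right) a = \left(- 6 \left(- \frac{3}{7}\right) + 11\right) 50 = \left(- 6 \left(\left(-3\right) \frac{1}{7}\right) + 11\right) 50 = \left(\left(-6\right) \left(- \frac{3}{7}\right) + 11\right) 50 = \left(\frac{18}{7} + 11\right) 50 = \frac{95}{7} \cdot 50 = \frac{4750}{7}$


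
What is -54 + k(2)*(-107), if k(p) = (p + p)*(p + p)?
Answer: -1766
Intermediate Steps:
k(p) = 4*p² (k(p) = (2*p)*(2*p) = 4*p²)
-54 + k(2)*(-107) = -54 + (4*2²)*(-107) = -54 + (4*4)*(-107) = -54 + 16*(-107) = -54 - 1712 = -1766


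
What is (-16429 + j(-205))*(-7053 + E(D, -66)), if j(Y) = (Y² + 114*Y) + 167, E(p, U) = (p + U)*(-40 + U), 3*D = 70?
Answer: -18165263/3 ≈ -6.0551e+6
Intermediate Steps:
D = 70/3 (D = (⅓)*70 = 70/3 ≈ 23.333)
E(p, U) = (-40 + U)*(U + p) (E(p, U) = (U + p)*(-40 + U) = (-40 + U)*(U + p))
j(Y) = 167 + Y² + 114*Y
(-16429 + j(-205))*(-7053 + E(D, -66)) = (-16429 + (167 + (-205)² + 114*(-205)))*(-7053 + ((-66)² - 40*(-66) - 40*70/3 - 66*70/3)) = (-16429 + (167 + 42025 - 23370))*(-7053 + (4356 + 2640 - 2800/3 - 1540)) = (-16429 + 18822)*(-7053 + 13568/3) = 2393*(-7591/3) = -18165263/3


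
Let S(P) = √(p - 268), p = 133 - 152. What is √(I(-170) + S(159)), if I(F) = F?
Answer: √(-170 + I*√287) ≈ 0.64886 + 13.055*I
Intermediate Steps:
p = -19
S(P) = I*√287 (S(P) = √(-19 - 268) = √(-287) = I*√287)
√(I(-170) + S(159)) = √(-170 + I*√287)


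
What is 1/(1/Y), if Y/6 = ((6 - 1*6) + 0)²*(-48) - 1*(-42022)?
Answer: 252132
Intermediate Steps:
Y = 252132 (Y = 6*(((6 - 1*6) + 0)²*(-48) - 1*(-42022)) = 6*(((6 - 6) + 0)²*(-48) + 42022) = 6*((0 + 0)²*(-48) + 42022) = 6*(0²*(-48) + 42022) = 6*(0*(-48) + 42022) = 6*(0 + 42022) = 6*42022 = 252132)
1/(1/Y) = 1/(1/252132) = 252132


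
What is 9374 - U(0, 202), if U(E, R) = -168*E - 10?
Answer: 9384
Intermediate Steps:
U(E, R) = -10 - 168*E
9374 - U(0, 202) = 9374 - (-10 - 168*0) = 9374 - (-10 + 0) = 9374 - 1*(-10) = 9374 + 10 = 9384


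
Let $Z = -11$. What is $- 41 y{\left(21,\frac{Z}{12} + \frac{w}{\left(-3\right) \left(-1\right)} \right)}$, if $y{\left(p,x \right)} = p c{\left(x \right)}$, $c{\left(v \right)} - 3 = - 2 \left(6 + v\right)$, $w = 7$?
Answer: $\frac{20377}{2} \approx 10189.0$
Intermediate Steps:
$c{\left(v \right)} = -9 - 2 v$ ($c{\left(v \right)} = 3 - 2 \left(6 + v\right) = 3 - \left(12 + 2 v\right) = -9 - 2 v$)
$y{\left(p,x \right)} = p \left(-9 - 2 x\right)$
$- 41 y{\left(21,\frac{Z}{12} + \frac{w}{\left(-3\right) \left(-1\right)} \right)} = - 41 \left(\left(-1\right) 21 \left(9 + 2 \left(- \frac{11}{12} + \frac{7}{\left(-3\right) \left(-1\right)}\right)\right)\right) = - 41 \left(\left(-1\right) 21 \left(9 + 2 \left(\left(-11\right) \frac{1}{12} + \frac{7}{3}\right)\right)\right) = - 41 \left(\left(-1\right) 21 \left(9 + 2 \left(- \frac{11}{12} + 7 \cdot \frac{1}{3}\right)\right)\right) = - 41 \left(\left(-1\right) 21 \left(9 + 2 \left(- \frac{11}{12} + \frac{7}{3}\right)\right)\right) = - 41 \left(\left(-1\right) 21 \left(9 + 2 \cdot \frac{17}{12}\right)\right) = - 41 \left(\left(-1\right) 21 \left(9 + \frac{17}{6}\right)\right) = - 41 \left(\left(-1\right) 21 \cdot \frac{71}{6}\right) = \left(-41\right) \left(- \frac{497}{2}\right) = \frac{20377}{2}$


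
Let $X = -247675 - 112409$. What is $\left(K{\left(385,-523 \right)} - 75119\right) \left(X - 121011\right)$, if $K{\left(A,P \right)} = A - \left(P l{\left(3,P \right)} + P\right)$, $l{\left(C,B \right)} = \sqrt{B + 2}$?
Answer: $35702541045 - 251612685 i \sqrt{521} \approx 3.5703 \cdot 10^{10} - 5.7432 \cdot 10^{9} i$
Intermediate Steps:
$X = -360084$ ($X = -247675 - 112409 = -360084$)
$l{\left(C,B \right)} = \sqrt{2 + B}$
$K{\left(A,P \right)} = A - P - P \sqrt{2 + P}$ ($K{\left(A,P \right)} = A - \left(P \sqrt{2 + P} + P\right) = A - \left(P + P \sqrt{2 + P}\right) = A - P - P \sqrt{2 + P}$)
$\left(K{\left(385,-523 \right)} - 75119\right) \left(X - 121011\right) = \left(\left(385 - -523 - - 523 \sqrt{2 - 523}\right) - 75119\right) \left(-360084 - 121011\right) = \left(\left(385 + 523 - - 523 \sqrt{-521}\right) - 75119\right) \left(-481095\right) = \left(\left(385 + 523 - - 523 i \sqrt{521}\right) - 75119\right) \left(-481095\right) = \left(\left(385 + 523 + 523 i \sqrt{521}\right) - 75119\right) \left(-481095\right) = \left(\left(908 + 523 i \sqrt{521}\right) - 75119\right) \left(-481095\right) = \left(-74211 + 523 i \sqrt{521}\right) \left(-481095\right) = 35702541045 - 251612685 i \sqrt{521}$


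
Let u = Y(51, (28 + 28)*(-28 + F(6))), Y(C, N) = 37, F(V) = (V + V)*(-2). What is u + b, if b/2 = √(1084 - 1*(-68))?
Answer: 37 + 48*√2 ≈ 104.88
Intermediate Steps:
F(V) = -4*V (F(V) = (2*V)*(-2) = -4*V)
u = 37
b = 48*√2 (b = 2*√(1084 - 1*(-68)) = 2*√(1084 + 68) = 2*√1152 = 2*(24*√2) = 48*√2 ≈ 67.882)
u + b = 37 + 48*√2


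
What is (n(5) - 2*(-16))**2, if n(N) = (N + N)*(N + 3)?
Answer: 12544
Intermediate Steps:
n(N) = 2*N*(3 + N) (n(N) = (2*N)*(3 + N) = 2*N*(3 + N))
(n(5) - 2*(-16))**2 = (2*5*(3 + 5) - 2*(-16))**2 = (2*5*8 + 32)**2 = (80 + 32)**2 = 112**2 = 12544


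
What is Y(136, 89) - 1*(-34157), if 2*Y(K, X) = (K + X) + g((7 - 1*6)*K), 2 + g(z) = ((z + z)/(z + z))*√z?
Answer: 68537/2 + √34 ≈ 34274.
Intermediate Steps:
g(z) = -2 + √z (g(z) = -2 + ((z + z)/(z + z))*√z = -2 + ((2*z)/((2*z)))*√z = -2 + ((2*z)*(1/(2*z)))*√z = -2 + 1*√z = -2 + √z)
Y(K, X) = -1 + K/2 + X/2 + √K/2 (Y(K, X) = ((K + X) + (-2 + √((7 - 1*6)*K)))/2 = ((K + X) + (-2 + √((7 - 6)*K)))/2 = ((K + X) + (-2 + √(1*K)))/2 = ((K + X) + (-2 + √K))/2 = (-2 + K + X + √K)/2 = -1 + K/2 + X/2 + √K/2)
Y(136, 89) - 1*(-34157) = (-1 + (½)*136 + (½)*89 + √136/2) - 1*(-34157) = (-1 + 68 + 89/2 + (2*√34)/2) + 34157 = (-1 + 68 + 89/2 + √34) + 34157 = (223/2 + √34) + 34157 = 68537/2 + √34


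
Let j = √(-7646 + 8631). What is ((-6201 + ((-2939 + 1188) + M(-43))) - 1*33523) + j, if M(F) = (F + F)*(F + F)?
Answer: -34079 + √985 ≈ -34048.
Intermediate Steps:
M(F) = 4*F² (M(F) = (2*F)*(2*F) = 4*F²)
j = √985 ≈ 31.385
((-6201 + ((-2939 + 1188) + M(-43))) - 1*33523) + j = ((-6201 + ((-2939 + 1188) + 4*(-43)²)) - 1*33523) + √985 = ((-6201 + (-1751 + 4*1849)) - 33523) + √985 = ((-6201 + (-1751 + 7396)) - 33523) + √985 = ((-6201 + 5645) - 33523) + √985 = (-556 - 33523) + √985 = -34079 + √985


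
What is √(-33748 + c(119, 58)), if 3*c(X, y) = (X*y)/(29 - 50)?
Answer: I*√304718/3 ≈ 184.0*I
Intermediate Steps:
c(X, y) = -X*y/63 (c(X, y) = ((X*y)/(29 - 50))/3 = ((X*y)/(-21))/3 = ((X*y)*(-1/21))/3 = (-X*y/21)/3 = -X*y/63)
√(-33748 + c(119, 58)) = √(-33748 - 1/63*119*58) = √(-33748 - 986/9) = √(-304718/9) = I*√304718/3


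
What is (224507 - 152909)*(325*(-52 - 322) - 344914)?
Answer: -33397889472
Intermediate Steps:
(224507 - 152909)*(325*(-52 - 322) - 344914) = 71598*(325*(-374) - 344914) = 71598*(-121550 - 344914) = 71598*(-466464) = -33397889472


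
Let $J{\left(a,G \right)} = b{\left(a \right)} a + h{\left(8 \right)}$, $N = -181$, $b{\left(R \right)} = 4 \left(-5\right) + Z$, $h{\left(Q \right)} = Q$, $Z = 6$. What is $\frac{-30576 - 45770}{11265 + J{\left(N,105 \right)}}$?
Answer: $- \frac{76346}{13807} \approx -5.5295$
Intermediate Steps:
$b{\left(R \right)} = -14$ ($b{\left(R \right)} = 4 \left(-5\right) + 6 = -20 + 6 = -14$)
$J{\left(a,G \right)} = 8 - 14 a$ ($J{\left(a,G \right)} = - 14 a + 8 = 8 - 14 a$)
$\frac{-30576 - 45770}{11265 + J{\left(N,105 \right)}} = \frac{-30576 - 45770}{11265 + \left(8 - -2534\right)} = - \frac{76346}{11265 + \left(8 + 2534\right)} = - \frac{76346}{11265 + 2542} = - \frac{76346}{13807}$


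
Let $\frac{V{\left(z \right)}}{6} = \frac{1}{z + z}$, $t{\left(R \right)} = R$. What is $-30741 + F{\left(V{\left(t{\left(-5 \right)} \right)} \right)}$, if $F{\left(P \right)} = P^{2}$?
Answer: $- \frac{768516}{25} \approx -30741.0$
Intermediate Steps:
$V{\left(z \right)} = \frac{3}{z}$ ($V{\left(z \right)} = \frac{6}{z + z} = \frac{6}{2 z} = 6 \frac{1}{2 z} = \frac{3}{z}$)
$-30741 + F{\left(V{\left(t{\left(-5 \right)} \right)} \right)} = -30741 + \left(\frac{3}{-5}\right)^{2} = -30741 + \left(3 \left(- \frac{1}{5}\right)\right)^{2} = -30741 + \left(- \frac{3}{5}\right)^{2} = -30741 + \frac{9}{25} = - \frac{768516}{25}$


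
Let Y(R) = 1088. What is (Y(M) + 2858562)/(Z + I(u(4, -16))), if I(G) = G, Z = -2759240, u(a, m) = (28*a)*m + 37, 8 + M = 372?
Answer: -571930/552199 ≈ -1.0357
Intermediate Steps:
M = 364 (M = -8 + 372 = 364)
u(a, m) = 37 + 28*a*m (u(a, m) = 28*a*m + 37 = 37 + 28*a*m)
(Y(M) + 2858562)/(Z + I(u(4, -16))) = (1088 + 2858562)/(-2759240 + (37 + 28*4*(-16))) = 2859650/(-2759240 + (37 - 1792)) = 2859650/(-2759240 - 1755) = 2859650/(-2760995) = 2859650*(-1/2760995) = -571930/552199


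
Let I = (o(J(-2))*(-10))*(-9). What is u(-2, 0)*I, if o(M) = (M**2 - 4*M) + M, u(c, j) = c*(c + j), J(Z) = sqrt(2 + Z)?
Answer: 0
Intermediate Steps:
o(M) = M**2 - 3*M
I = 0 (I = ((sqrt(2 - 2)*(-3 + sqrt(2 - 2)))*(-10))*(-9) = ((sqrt(0)*(-3 + sqrt(0)))*(-10))*(-9) = ((0*(-3 + 0))*(-10))*(-9) = ((0*(-3))*(-10))*(-9) = (0*(-10))*(-9) = 0*(-9) = 0)
u(-2, 0)*I = -2*(-2 + 0)*0 = -2*(-2)*0 = 4*0 = 0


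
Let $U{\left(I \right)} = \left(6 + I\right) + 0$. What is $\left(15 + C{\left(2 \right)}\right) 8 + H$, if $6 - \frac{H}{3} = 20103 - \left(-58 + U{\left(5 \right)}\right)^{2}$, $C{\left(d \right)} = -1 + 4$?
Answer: $-53520$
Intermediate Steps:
$U{\left(I \right)} = 6 + I$
$C{\left(d \right)} = 3$
$H = -53664$ ($H = 18 - 3 \left(20103 - \left(-58 + \left(6 + 5\right)\right)^{2}\right) = 18 - 3 \left(20103 - \left(-58 + 11\right)^{2}\right) = 18 - 3 \left(20103 - \left(-47\right)^{2}\right) = 18 - 3 \left(20103 - 2209\right) = 18 - 53682 = -53664$)
$\left(15 + C{\left(2 \right)}\right) 8 + H = \left(15 + 3\right) 8 - 53664 = 18 \cdot 8 - 53664 = 144 - 53664 = -53520$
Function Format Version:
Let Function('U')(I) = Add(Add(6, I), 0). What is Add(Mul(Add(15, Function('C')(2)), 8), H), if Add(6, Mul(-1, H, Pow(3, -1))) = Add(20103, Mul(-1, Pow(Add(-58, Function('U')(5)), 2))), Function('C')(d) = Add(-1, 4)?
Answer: -53520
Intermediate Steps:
Function('U')(I) = Add(6, I)
Function('C')(d) = 3
H = -53664 (H = Add(18, Mul(-3, Add(20103, Mul(-1, Pow(Add(-58, Add(6, 5)), 2))))) = Add(18, Mul(-3, Add(20103, Mul(-1, Pow(Add(-58, 11), 2))))) = Add(18, Mul(-3, Add(20103, Mul(-1, Pow(-47, 2))))) = Add(18, Mul(-3, Add(20103, Mul(-1, 2209)))) = Add(18, Mul(-3, Add(20103, -2209))) = Add(18, Mul(-3, 17894)) = Add(18, -53682) = -53664)
Add(Mul(Add(15, Function('C')(2)), 8), H) = Add(Mul(Add(15, 3), 8), -53664) = Add(Mul(18, 8), -53664) = Add(144, -53664) = -53520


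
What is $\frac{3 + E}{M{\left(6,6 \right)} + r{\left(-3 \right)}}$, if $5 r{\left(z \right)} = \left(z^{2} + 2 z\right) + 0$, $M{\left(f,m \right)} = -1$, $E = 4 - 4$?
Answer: $- \frac{15}{2} \approx -7.5$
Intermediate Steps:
$E = 0$ ($E = 4 - 4 = 0$)
$r{\left(z \right)} = \frac{z^{2}}{5} + \frac{2 z}{5}$ ($r{\left(z \right)} = \frac{\left(z^{2} + 2 z\right) + 0}{5} = \frac{z^{2} + 2 z}{5} = \frac{z^{2}}{5} + \frac{2 z}{5}$)
$\frac{3 + E}{M{\left(6,6 \right)} + r{\left(-3 \right)}} = \frac{3 + 0}{-1 + \frac{1}{5} \left(-3\right) \left(2 - 3\right)} = \frac{3}{-1 + \frac{1}{5} \left(-3\right) \left(-1\right)} = \frac{3}{-1 + \frac{3}{5}} = \frac{3}{- \frac{2}{5}} = 3 \left(- \frac{5}{2}\right) = - \frac{15}{2}$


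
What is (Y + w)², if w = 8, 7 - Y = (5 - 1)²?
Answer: 1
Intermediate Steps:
Y = -9 (Y = 7 - (5 - 1)² = 7 - 1*4² = 7 - 1*16 = 7 - 16 = -9)
(Y + w)² = (-9 + 8)² = (-1)² = 1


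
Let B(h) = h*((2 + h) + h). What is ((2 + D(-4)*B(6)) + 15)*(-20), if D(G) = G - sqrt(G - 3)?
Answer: 6380 + 1680*I*sqrt(7) ≈ 6380.0 + 4444.9*I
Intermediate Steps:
D(G) = G - sqrt(-3 + G)
B(h) = h*(2 + 2*h)
((2 + D(-4)*B(6)) + 15)*(-20) = ((2 + (-4 - sqrt(-3 - 4))*(2*6*(1 + 6))) + 15)*(-20) = ((2 + (-4 - sqrt(-7))*(2*6*7)) + 15)*(-20) = ((2 + (-4 - I*sqrt(7))*84) + 15)*(-20) = ((2 + (-336 - 84*I*sqrt(7))) + 15)*(-20) = ((-334 - 84*I*sqrt(7)) + 15)*(-20) = (-319 - 84*I*sqrt(7))*(-20) = 6380 + 1680*I*sqrt(7)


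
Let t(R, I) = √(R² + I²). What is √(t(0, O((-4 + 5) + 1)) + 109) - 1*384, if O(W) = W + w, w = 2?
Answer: -384 + √113 ≈ -373.37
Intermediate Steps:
O(W) = 2 + W (O(W) = W + 2 = 2 + W)
t(R, I) = √(I² + R²)
√(t(0, O((-4 + 5) + 1)) + 109) - 1*384 = √(√((2 + ((-4 + 5) + 1))² + 0²) + 109) - 1*384 = √(√((2 + (1 + 1))² + 0) + 109) - 384 = √(√((2 + 2)² + 0) + 109) - 384 = √(√(4² + 0) + 109) - 384 = √(√(16 + 0) + 109) - 384 = √(√16 + 109) - 384 = √(4 + 109) - 384 = √113 - 384 = -384 + √113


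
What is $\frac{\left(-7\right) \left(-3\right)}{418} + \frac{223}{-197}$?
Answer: $- \frac{89077}{82346} \approx -1.0817$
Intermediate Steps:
$\frac{\left(-7\right) \left(-3\right)}{418} + \frac{223}{-197} = 21 \cdot \frac{1}{418} + 223 \left(- \frac{1}{197}\right) = \frac{21}{418} - \frac{223}{197} = - \frac{89077}{82346}$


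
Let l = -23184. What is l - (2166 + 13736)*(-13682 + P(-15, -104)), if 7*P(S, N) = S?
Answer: 1523074390/7 ≈ 2.1758e+8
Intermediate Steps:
P(S, N) = S/7
l - (2166 + 13736)*(-13682 + P(-15, -104)) = -23184 - (2166 + 13736)*(-13682 + (⅐)*(-15)) = -23184 - 15902*(-13682 - 15/7) = -23184 - 15902*(-95789)/7 = -23184 - 1*(-1523236678/7) = -23184 + 1523236678/7 = 1523074390/7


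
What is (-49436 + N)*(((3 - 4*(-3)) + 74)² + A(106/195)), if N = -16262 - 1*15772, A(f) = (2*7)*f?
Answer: -25191811226/39 ≈ -6.4594e+8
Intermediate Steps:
A(f) = 14*f
N = -32034 (N = -16262 - 15772 = -32034)
(-49436 + N)*(((3 - 4*(-3)) + 74)² + A(106/195)) = (-49436 - 32034)*(((3 - 4*(-3)) + 74)² + 14*(106/195)) = -81470*(((3 + 12) + 74)² + 14*(106*(1/195))) = -81470*((15 + 74)² + 14*(106/195)) = -81470*(89² + 1484/195) = -81470*(7921 + 1484/195) = -81470*1546079/195 = -25191811226/39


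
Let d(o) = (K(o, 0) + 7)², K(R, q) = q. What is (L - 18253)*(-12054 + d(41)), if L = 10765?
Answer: 89893440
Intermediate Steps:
d(o) = 49 (d(o) = (0 + 7)² = 7² = 49)
(L - 18253)*(-12054 + d(41)) = (10765 - 18253)*(-12054 + 49) = -7488*(-12005) = 89893440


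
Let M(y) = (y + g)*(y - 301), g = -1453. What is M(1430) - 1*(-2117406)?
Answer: 2091439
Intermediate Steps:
M(y) = (-1453 + y)*(-301 + y) (M(y) = (y - 1453)*(y - 301) = (-1453 + y)*(-301 + y))
M(1430) - 1*(-2117406) = (437353 + 1430² - 1754*1430) - 1*(-2117406) = (437353 + 2044900 - 2508220) + 2117406 = -25967 + 2117406 = 2091439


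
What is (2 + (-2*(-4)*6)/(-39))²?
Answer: 100/169 ≈ 0.59172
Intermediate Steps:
(2 + (-2*(-4)*6)/(-39))² = (2 + (8*6)*(-1/39))² = (2 + 48*(-1/39))² = (2 - 16/13)² = (10/13)² = 100/169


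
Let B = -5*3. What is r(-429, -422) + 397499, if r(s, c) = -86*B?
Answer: 398789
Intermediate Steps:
B = -15
r(s, c) = 1290 (r(s, c) = -86*(-15) = 1290)
r(-429, -422) + 397499 = 1290 + 397499 = 398789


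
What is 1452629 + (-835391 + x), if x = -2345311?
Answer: -1728073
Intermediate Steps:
1452629 + (-835391 + x) = 1452629 + (-835391 - 2345311) = 1452629 - 3180702 = -1728073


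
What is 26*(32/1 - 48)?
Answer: -416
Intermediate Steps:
26*(32/1 - 48) = 26*(32*1 - 48) = 26*(32 - 48) = 26*(-16) = -416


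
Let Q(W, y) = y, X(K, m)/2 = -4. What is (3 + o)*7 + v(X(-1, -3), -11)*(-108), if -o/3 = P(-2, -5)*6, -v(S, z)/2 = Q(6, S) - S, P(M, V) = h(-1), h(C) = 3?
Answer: -357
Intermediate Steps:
X(K, m) = -8 (X(K, m) = 2*(-4) = -8)
P(M, V) = 3
v(S, z) = 0 (v(S, z) = -2*(S - S) = -2*0 = 0)
o = -54 (o = -9*6 = -3*18 = -54)
(3 + o)*7 + v(X(-1, -3), -11)*(-108) = (3 - 54)*7 + 0*(-108) = -51*7 + 0 = -357 + 0 = -357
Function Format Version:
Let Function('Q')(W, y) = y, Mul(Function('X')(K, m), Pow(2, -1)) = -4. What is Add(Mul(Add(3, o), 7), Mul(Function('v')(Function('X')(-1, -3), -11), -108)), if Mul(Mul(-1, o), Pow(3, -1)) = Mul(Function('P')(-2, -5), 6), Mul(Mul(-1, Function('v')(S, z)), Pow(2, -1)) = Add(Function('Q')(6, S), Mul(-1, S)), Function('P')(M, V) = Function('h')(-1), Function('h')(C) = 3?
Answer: -357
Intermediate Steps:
Function('X')(K, m) = -8 (Function('X')(K, m) = Mul(2, -4) = -8)
Function('P')(M, V) = 3
Function('v')(S, z) = 0 (Function('v')(S, z) = Mul(-2, Add(S, Mul(-1, S))) = Mul(-2, 0) = 0)
o = -54 (o = Mul(-3, Mul(3, 6)) = Mul(-3, 18) = -54)
Add(Mul(Add(3, o), 7), Mul(Function('v')(Function('X')(-1, -3), -11), -108)) = Add(Mul(Add(3, -54), 7), Mul(0, -108)) = Add(Mul(-51, 7), 0) = Add(-357, 0) = -357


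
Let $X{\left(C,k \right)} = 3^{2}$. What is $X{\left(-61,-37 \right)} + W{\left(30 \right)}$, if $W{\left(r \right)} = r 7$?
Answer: $219$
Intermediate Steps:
$W{\left(r \right)} = 7 r$
$X{\left(C,k \right)} = 9$
$X{\left(-61,-37 \right)} + W{\left(30 \right)} = 9 + 7 \cdot 30 = 9 + 210 = 219$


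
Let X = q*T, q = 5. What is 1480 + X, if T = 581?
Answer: 4385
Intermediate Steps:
X = 2905 (X = 5*581 = 2905)
1480 + X = 1480 + 2905 = 4385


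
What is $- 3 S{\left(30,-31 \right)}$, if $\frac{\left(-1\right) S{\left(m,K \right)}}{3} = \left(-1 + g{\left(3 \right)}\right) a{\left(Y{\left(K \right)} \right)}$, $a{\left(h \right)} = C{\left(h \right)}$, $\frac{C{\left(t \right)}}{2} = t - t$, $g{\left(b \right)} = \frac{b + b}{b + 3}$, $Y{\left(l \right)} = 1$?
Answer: $0$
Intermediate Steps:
$g{\left(b \right)} = \frac{2 b}{3 + b}$
$C{\left(t \right)} = 0$ ($C{\left(t \right)} = 2 \left(t - t\right) = 2 \cdot 0 = 0$)
$a{\left(h \right)} = 0$
$S{\left(m,K \right)} = 0$ ($S{\left(m,K \right)} = - 3 \left(-1 + 2 \cdot 3 \frac{1}{3 + 3}\right) 0 = - 3 \left(-1 + 2 \cdot 3 \cdot \frac{1}{6}\right) 0 = - 3 \left(-1 + 1\right) 0 = - 3 \cdot 0 \cdot 0 = \left(-3\right) 0 = 0$)
$- 3 S{\left(30,-31 \right)} = \left(-3\right) 0 = 0$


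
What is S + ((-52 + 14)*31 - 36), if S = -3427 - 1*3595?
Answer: -8236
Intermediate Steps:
S = -7022 (S = -3427 - 3595 = -7022)
S + ((-52 + 14)*31 - 36) = -7022 + ((-52 + 14)*31 - 36) = -7022 + (-38*31 - 36) = -7022 + (-1178 - 36) = -7022 - 1214 = -8236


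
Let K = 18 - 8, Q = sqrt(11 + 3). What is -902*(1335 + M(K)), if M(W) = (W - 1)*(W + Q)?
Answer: -1285350 - 8118*sqrt(14) ≈ -1.3157e+6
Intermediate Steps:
Q = sqrt(14) ≈ 3.7417
K = 10
M(W) = (-1 + W)*(W + sqrt(14)) (M(W) = (W - 1)*(W + sqrt(14)) = (-1 + W)*(W + sqrt(14)))
-902*(1335 + M(K)) = -902*(1335 + (10**2 - 1*10 - sqrt(14) + 10*sqrt(14))) = -902*(1335 + (100 - 10 - sqrt(14) + 10*sqrt(14))) = -902*(1335 + (90 + 9*sqrt(14))) = -902*(1425 + 9*sqrt(14)) = -1285350 - 8118*sqrt(14)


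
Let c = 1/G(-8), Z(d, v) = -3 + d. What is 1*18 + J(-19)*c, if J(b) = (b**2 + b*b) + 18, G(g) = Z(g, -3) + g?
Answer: -398/19 ≈ -20.947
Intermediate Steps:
G(g) = -3 + 2*g (G(g) = (-3 + g) + g = -3 + 2*g)
J(b) = 18 + 2*b**2 (J(b) = (b**2 + b**2) + 18 = 2*b**2 + 18 = 18 + 2*b**2)
c = -1/19 (c = 1/(-3 + 2*(-8)) = 1/(-3 - 16) = 1/(-19) = -1/19 ≈ -0.052632)
1*18 + J(-19)*c = 1*18 + (18 + 2*(-19)**2)*(-1/19) = 18 + (18 + 2*361)*(-1/19) = 18 + (18 + 722)*(-1/19) = 18 + 740*(-1/19) = 18 - 740/19 = -398/19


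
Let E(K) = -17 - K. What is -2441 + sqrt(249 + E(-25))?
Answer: -2441 + sqrt(257) ≈ -2425.0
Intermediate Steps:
-2441 + sqrt(249 + E(-25)) = -2441 + sqrt(249 + (-17 - 1*(-25))) = -2441 + sqrt(249 + (-17 + 25)) = -2441 + sqrt(249 + 8) = -2441 + sqrt(257)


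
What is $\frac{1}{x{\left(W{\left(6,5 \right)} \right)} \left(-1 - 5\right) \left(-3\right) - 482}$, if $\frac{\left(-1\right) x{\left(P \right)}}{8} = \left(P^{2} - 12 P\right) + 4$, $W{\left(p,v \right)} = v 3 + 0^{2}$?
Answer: $- \frac{1}{7538} \approx -0.00013266$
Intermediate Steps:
$W{\left(p,v \right)} = 3 v$ ($W{\left(p,v \right)} = 3 v + 0 = 3 v$)
$x{\left(P \right)} = -32 - 8 P^{2} + 96 P$ ($x{\left(P \right)} = - 8 \left(\left(P^{2} - 12 P\right) + 4\right) = - 8 \left(4 + P^{2} - 12 P\right) = -32 - 8 P^{2} + 96 P$)
$\frac{1}{x{\left(W{\left(6,5 \right)} \right)} \left(-1 - 5\right) \left(-3\right) - 482} = \frac{1}{\left(-32 - 8 \left(3 \cdot 5\right)^{2} + 96 \cdot 3 \cdot 5\right) \left(-1 - 5\right) \left(-3\right) - 482} = \frac{1}{\left(-32 - 8 \cdot 15^{2} + 96 \cdot 15\right) \left(\left(-6\right) \left(-3\right)\right) - 482} = \frac{1}{\left(-32 - 1800 + 1440\right) 18 - 482} = \frac{1}{\left(-392\right) 18 - 482} = \frac{1}{-7056 - 482} = \frac{1}{-7538} = - \frac{1}{7538}$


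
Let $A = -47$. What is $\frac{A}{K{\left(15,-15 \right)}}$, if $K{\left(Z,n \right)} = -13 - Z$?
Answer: $\frac{47}{28} \approx 1.6786$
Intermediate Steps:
$\frac{A}{K{\left(15,-15 \right)}} = - \frac{47}{-13 - 15} = - \frac{47}{-28} = \left(-47\right) \left(- \frac{1}{28}\right) = \frac{47}{28}$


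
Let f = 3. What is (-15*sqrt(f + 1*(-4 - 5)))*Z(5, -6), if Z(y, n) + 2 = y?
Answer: -45*I*sqrt(6) ≈ -110.23*I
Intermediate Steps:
Z(y, n) = -2 + y
(-15*sqrt(f + 1*(-4 - 5)))*Z(5, -6) = (-15*sqrt(3 + 1*(-4 - 5)))*(-2 + 5) = -15*sqrt(3 + 1*(-9))*3 = -15*sqrt(3 - 9)*3 = -15*I*sqrt(6)*3 = -45*I*sqrt(6)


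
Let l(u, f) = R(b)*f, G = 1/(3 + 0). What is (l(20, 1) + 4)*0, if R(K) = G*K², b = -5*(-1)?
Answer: 0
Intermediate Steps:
G = ⅓ (G = 1/3 = ⅓ ≈ 0.33333)
b = 5
R(K) = K²/3
l(u, f) = 25*f/3 (l(u, f) = ((⅓)*5²)*f = ((⅓)*25)*f = 25*f/3)
(l(20, 1) + 4)*0 = ((25/3)*1 + 4)*0 = (25/3 + 4)*0 = (37/3)*0 = 0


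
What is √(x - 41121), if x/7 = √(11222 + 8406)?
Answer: √(-41121 + 14*√4907) ≈ 200.35*I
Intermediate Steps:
x = 14*√4907 (x = 7*√(11222 + 8406) = 7*√19628 = 7*(2*√4907) = 14*√4907 ≈ 980.70)
√(x - 41121) = √(14*√4907 - 41121) = √(-41121 + 14*√4907)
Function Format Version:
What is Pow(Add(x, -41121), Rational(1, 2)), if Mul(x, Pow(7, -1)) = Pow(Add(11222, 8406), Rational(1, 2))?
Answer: Pow(Add(-41121, Mul(14, Pow(4907, Rational(1, 2)))), Rational(1, 2)) ≈ Mul(200.35, I)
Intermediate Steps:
x = Mul(14, Pow(4907, Rational(1, 2))) (x = Mul(7, Pow(Add(11222, 8406), Rational(1, 2))) = Mul(7, Pow(19628, Rational(1, 2))) = Mul(7, Mul(2, Pow(4907, Rational(1, 2)))) = Mul(14, Pow(4907, Rational(1, 2))) ≈ 980.70)
Pow(Add(x, -41121), Rational(1, 2)) = Pow(Add(Mul(14, Pow(4907, Rational(1, 2))), -41121), Rational(1, 2)) = Pow(Add(-41121, Mul(14, Pow(4907, Rational(1, 2)))), Rational(1, 2))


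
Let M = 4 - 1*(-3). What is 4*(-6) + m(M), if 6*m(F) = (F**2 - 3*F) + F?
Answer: -109/6 ≈ -18.167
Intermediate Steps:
M = 7 (M = 4 + 3 = 7)
m(F) = -F/3 + F**2/6 (m(F) = ((F**2 - 3*F) + F)/6 = (F**2 - 2*F)/6 = -F/3 + F**2/6)
4*(-6) + m(M) = 4*(-6) + (1/6)*7*(-2 + 7) = -24 + (1/6)*7*5 = -24 + 35/6 = -109/6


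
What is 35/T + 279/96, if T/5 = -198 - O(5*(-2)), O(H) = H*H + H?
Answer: 415/144 ≈ 2.8819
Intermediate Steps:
O(H) = H + H² (O(H) = H² + H = H + H²)
T = -1440 (T = 5*(-198 - 5*(-2)*(1 + 5*(-2))) = 5*(-198 - (-10)*(1 - 10)) = 5*(-198 - (-10)*(-9)) = 5*(-198 - 1*90) = 5*(-198 - 90) = 5*(-288) = -1440)
35/T + 279/96 = 35/(-1440) + 279/96 = 35*(-1/1440) + 279*(1/96) = -7/288 + 93/32 = 415/144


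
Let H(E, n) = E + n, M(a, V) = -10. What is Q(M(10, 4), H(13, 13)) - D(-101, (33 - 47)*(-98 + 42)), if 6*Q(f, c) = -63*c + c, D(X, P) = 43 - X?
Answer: -1238/3 ≈ -412.67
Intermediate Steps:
Q(f, c) = -31*c/3 (Q(f, c) = (-63*c + c)/6 = (-62*c)/6 = -31*c/3)
Q(M(10, 4), H(13, 13)) - D(-101, (33 - 47)*(-98 + 42)) = -31*(13 + 13)/3 - (43 - 1*(-101)) = -31/3*26 - (43 + 101) = -806/3 - 1*144 = -806/3 - 144 = -1238/3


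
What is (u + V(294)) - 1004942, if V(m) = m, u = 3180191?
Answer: 2175543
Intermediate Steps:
(u + V(294)) - 1004942 = (3180191 + 294) - 1004942 = 3180485 - 1004942 = 2175543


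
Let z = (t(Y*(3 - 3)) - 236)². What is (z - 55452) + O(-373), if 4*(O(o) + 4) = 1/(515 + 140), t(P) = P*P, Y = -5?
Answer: 628801/2620 ≈ 240.00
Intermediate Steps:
t(P) = P²
O(o) = -10479/2620 (O(o) = -4 + 1/(4*(515 + 140)) = -4 + (¼)/655 = -4 + (¼)*(1/655) = -4 + 1/2620 = -10479/2620)
z = 55696 (z = ((-5*(3 - 3))² - 236)² = ((-5*0)² - 236)² = (0² - 236)² = (0 - 236)² = (-236)² = 55696)
(z - 55452) + O(-373) = (55696 - 55452) - 10479/2620 = 244 - 10479/2620 = 628801/2620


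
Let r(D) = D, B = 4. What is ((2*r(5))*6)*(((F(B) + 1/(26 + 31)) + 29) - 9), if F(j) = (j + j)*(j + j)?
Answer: 95780/19 ≈ 5041.1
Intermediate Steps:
F(j) = 4*j² (F(j) = (2*j)*(2*j) = 4*j²)
((2*r(5))*6)*(((F(B) + 1/(26 + 31)) + 29) - 9) = ((2*5)*6)*(((4*4² + 1/(26 + 31)) + 29) - 9) = (10*6)*(((4*16 + 1/57) + 29) - 9) = 60*(((64 + 1/57) + 29) - 9) = 60*((3649/57 + 29) - 9) = 60*(5302/57 - 9) = 60*(4789/57) = 95780/19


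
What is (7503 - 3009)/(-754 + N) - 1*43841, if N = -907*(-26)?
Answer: -500398927/11414 ≈ -43841.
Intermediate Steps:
N = 23582
(7503 - 3009)/(-754 + N) - 1*43841 = (7503 - 3009)/(-754 + 23582) - 1*43841 = 4494/22828 - 43841 = 4494*(1/22828) - 43841 = 2247/11414 - 43841 = -500398927/11414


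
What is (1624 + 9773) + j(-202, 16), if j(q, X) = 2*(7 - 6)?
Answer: 11399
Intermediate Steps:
j(q, X) = 2 (j(q, X) = 2*1 = 2)
(1624 + 9773) + j(-202, 16) = (1624 + 9773) + 2 = 11397 + 2 = 11399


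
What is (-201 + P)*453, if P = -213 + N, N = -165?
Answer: -262287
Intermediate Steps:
P = -378 (P = -213 - 165 = -378)
(-201 + P)*453 = (-201 - 378)*453 = -579*453 = -262287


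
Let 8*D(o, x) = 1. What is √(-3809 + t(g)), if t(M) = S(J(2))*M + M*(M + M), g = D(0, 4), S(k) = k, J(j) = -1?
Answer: I*√243782/8 ≈ 61.718*I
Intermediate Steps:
D(o, x) = ⅛ (D(o, x) = (⅛)*1 = ⅛)
g = ⅛ ≈ 0.12500
t(M) = -M + 2*M² (t(M) = -M + M*(M + M) = -M + M*(2*M) = -M + 2*M²)
√(-3809 + t(g)) = √(-3809 + (-1 + 2*(⅛))/8) = √(-3809 + (-1 + ¼)/8) = √(-3809 + (⅛)*(-¾)) = √(-3809 - 3/32) = √(-121891/32) = I*√243782/8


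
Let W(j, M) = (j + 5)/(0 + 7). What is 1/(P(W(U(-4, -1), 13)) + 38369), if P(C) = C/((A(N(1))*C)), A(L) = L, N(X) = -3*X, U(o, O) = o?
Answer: 3/115106 ≈ 2.6063e-5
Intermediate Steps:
W(j, M) = 5/7 + j/7 (W(j, M) = (5 + j)/7 = (5 + j)*(⅐) = 5/7 + j/7)
P(C) = -⅓ (P(C) = C/(((-3*1)*C)) = C/((-3*C)) = C*(-1/(3*C)) = -⅓)
1/(P(W(U(-4, -1), 13)) + 38369) = 1/(-⅓ + 38369) = 1/(115106/3) = 3/115106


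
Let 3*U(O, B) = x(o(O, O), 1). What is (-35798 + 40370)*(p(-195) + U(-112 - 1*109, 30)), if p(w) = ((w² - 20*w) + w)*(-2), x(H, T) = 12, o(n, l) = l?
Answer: -381560832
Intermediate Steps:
U(O, B) = 4 (U(O, B) = (⅓)*12 = 4)
p(w) = -2*w² + 38*w (p(w) = (w² - 19*w)*(-2) = -2*w² + 38*w)
(-35798 + 40370)*(p(-195) + U(-112 - 1*109, 30)) = (-35798 + 40370)*(2*(-195)*(19 - 1*(-195)) + 4) = 4572*(2*(-195)*(19 + 195) + 4) = 4572*(2*(-195)*214 + 4) = 4572*(-83460 + 4) = 4572*(-83456) = -381560832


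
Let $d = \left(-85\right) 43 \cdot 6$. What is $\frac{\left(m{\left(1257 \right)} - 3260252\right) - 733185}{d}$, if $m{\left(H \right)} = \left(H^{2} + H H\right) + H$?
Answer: $\frac{24473}{645} \approx 37.943$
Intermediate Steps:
$m{\left(H \right)} = H + 2 H^{2}$ ($m{\left(H \right)} = \left(H^{2} + H^{2}\right) + H = 2 H^{2} + H = H + 2 H^{2}$)
$d = -21930$ ($d = \left(-3655\right) 6 = -21930$)
$\frac{\left(m{\left(1257 \right)} - 3260252\right) - 733185}{d} = \frac{\left(1257 \left(1 + 2 \cdot 1257\right) - 3260252\right) - 733185}{-21930} = \left(\left(1257 \left(1 + 2514\right) - 3260252\right) - 733185\right) \left(- \frac{1}{21930}\right) = \left(\left(1257 \cdot 2515 - 3260252\right) - 733185\right) \left(- \frac{1}{21930}\right) = \left(\left(3161355 - 3260252\right) - 733185\right) \left(- \frac{1}{21930}\right) = \left(-98897 - 733185\right) \left(- \frac{1}{21930}\right) = \left(-832082\right) \left(- \frac{1}{21930}\right) = \frac{24473}{645}$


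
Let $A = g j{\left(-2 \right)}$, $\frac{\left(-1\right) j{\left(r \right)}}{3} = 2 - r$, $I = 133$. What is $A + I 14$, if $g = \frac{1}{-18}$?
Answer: $\frac{5588}{3} \approx 1862.7$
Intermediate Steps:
$j{\left(r \right)} = -6 + 3 r$ ($j{\left(r \right)} = - 3 \left(2 - r\right) = -6 + 3 r$)
$g = - \frac{1}{18} \approx -0.055556$
$A = \frac{2}{3}$ ($A = - \frac{-6 + 3 \left(-2\right)}{18} = - \frac{-6 - 6}{18} = \left(- \frac{1}{18}\right) \left(-12\right) = \frac{2}{3} \approx 0.66667$)
$A + I 14 = \frac{2}{3} + 133 \cdot 14 = \frac{2}{3} + 1862 = \frac{5588}{3}$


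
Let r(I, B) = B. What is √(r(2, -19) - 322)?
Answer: I*√341 ≈ 18.466*I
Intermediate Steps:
√(r(2, -19) - 322) = √(-19 - 322) = √(-341) = I*√341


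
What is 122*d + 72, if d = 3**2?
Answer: 1170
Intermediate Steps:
d = 9
122*d + 72 = 122*9 + 72 = 1098 + 72 = 1170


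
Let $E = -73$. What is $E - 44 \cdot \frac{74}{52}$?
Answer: $- \frac{1763}{13} \approx -135.62$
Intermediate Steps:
$E - 44 \cdot \frac{74}{52} = -73 - 44 \cdot \frac{74}{52} = -73 - 44 \cdot 74 \cdot \frac{1}{52} = -73 - \frac{814}{13} = - \frac{1763}{13}$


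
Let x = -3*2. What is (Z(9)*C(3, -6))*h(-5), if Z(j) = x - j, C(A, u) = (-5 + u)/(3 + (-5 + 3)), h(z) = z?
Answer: -825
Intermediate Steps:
C(A, u) = -5 + u (C(A, u) = (-5 + u)/(3 - 2) = (-5 + u)/1 = (-5 + u)*1 = -5 + u)
x = -6
Z(j) = -6 - j
(Z(9)*C(3, -6))*h(-5) = ((-6 - 1*9)*(-5 - 6))*(-5) = ((-6 - 9)*(-11))*(-5) = -15*(-11)*(-5) = 165*(-5) = -825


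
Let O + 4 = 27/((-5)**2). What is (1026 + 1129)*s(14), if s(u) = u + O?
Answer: 119387/5 ≈ 23877.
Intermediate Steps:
O = -73/25 (O = -4 + 27/((-5)**2) = -4 + 27/25 = -73/25 ≈ -2.9200)
s(u) = -73/25 + u (s(u) = u - 73/25 = -73/25 + u)
(1026 + 1129)*s(14) = (1026 + 1129)*(-73/25 + 14) = 2155*(277/25) = 119387/5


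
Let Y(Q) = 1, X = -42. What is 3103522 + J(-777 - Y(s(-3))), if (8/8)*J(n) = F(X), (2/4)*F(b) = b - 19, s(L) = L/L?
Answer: 3103400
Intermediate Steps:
s(L) = 1
F(b) = -38 + 2*b (F(b) = 2*(b - 19) = 2*(-19 + b) = -38 + 2*b)
J(n) = -122 (J(n) = -38 + 2*(-42) = -38 - 84 = -122)
3103522 + J(-777 - Y(s(-3))) = 3103522 - 122 = 3103400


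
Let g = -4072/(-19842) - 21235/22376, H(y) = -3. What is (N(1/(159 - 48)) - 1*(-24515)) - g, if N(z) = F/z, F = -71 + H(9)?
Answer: 3618861531995/221992296 ≈ 16302.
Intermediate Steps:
F = -74 (F = -71 - 3 = -74)
N(z) = -74/z
g = -165114899/221992296 (g = -4072*(-1/19842) - 21235*1/22376 = 2036/9921 - 21235/22376 = -165114899/221992296 ≈ -0.74379)
(N(1/(159 - 48)) - 1*(-24515)) - g = (-74/(1/(159 - 48)) - 1*(-24515)) - 1*(-165114899/221992296) = (-74/(1/111) + 24515) + 165114899/221992296 = (-74/1/111 + 24515) + 165114899/221992296 = (-74*111 + 24515) + 165114899/221992296 = (-8214 + 24515) + 165114899/221992296 = 16301 + 165114899/221992296 = 3618861531995/221992296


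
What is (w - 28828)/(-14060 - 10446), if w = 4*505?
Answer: 13404/12253 ≈ 1.0939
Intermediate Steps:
w = 2020
(w - 28828)/(-14060 - 10446) = (2020 - 28828)/(-14060 - 10446) = -26808/(-24506) = -26808*(-1/24506) = 13404/12253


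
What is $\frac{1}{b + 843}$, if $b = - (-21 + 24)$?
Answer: $\frac{1}{840} \approx 0.0011905$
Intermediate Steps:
$b = -3$ ($b = \left(-1\right) 3 = -3$)
$\frac{1}{b + 843} = \frac{1}{-3 + 843} = \frac{1}{840}$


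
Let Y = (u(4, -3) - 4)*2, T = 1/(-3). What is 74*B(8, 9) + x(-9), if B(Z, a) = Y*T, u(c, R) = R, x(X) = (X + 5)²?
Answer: 1084/3 ≈ 361.33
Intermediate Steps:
x(X) = (5 + X)²
T = -⅓ ≈ -0.33333
Y = -14 (Y = (-3 - 4)*2 = -7*2 = -14)
B(Z, a) = 14/3 (B(Z, a) = -14*(-⅓) = 14/3)
74*B(8, 9) + x(-9) = 74*(14/3) + (5 - 9)² = 1036/3 + (-4)² = 1036/3 + 16 = 1084/3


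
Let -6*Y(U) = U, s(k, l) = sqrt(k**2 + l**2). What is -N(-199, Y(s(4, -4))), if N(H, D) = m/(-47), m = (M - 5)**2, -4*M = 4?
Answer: 36/47 ≈ 0.76596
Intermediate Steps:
M = -1 (M = -1/4*4 = -1)
Y(U) = -U/6
m = 36 (m = (-1 - 5)**2 = (-6)**2 = 36)
N(H, D) = -36/47 (N(H, D) = 36/(-47) = 36*(-1/47) = -36/47)
-N(-199, Y(s(4, -4))) = -1*(-36/47) = 36/47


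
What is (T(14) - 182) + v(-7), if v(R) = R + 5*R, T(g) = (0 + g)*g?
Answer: -28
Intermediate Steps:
T(g) = g² (T(g) = g*g = g²)
v(R) = 6*R
(T(14) - 182) + v(-7) = (14² - 182) + 6*(-7) = (196 - 182) - 42 = 14 - 42 = -28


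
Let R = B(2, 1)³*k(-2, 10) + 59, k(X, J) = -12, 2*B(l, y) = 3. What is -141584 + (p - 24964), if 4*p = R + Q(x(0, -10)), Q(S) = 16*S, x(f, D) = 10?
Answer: -1332027/8 ≈ -1.6650e+5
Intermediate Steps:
B(l, y) = 3/2 (B(l, y) = (½)*3 = 3/2)
R = 37/2 (R = (3/2)³*(-12) + 59 = (27/8)*(-12) + 59 = -81/2 + 59 = 37/2 ≈ 18.500)
p = 357/8 (p = (37/2 + 16*10)/4 = (37/2 + 160)/4 = (¼)*(357/2) = 357/8 ≈ 44.625)
-141584 + (p - 24964) = -141584 + (357/8 - 24964) = -141584 - 199355/8 = -1332027/8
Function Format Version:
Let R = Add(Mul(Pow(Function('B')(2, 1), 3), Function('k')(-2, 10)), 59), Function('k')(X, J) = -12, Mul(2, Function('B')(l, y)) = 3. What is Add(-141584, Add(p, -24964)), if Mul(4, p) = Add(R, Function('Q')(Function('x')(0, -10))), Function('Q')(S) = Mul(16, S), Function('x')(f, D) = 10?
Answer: Rational(-1332027, 8) ≈ -1.6650e+5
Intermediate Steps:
Function('B')(l, y) = Rational(3, 2) (Function('B')(l, y) = Mul(Rational(1, 2), 3) = Rational(3, 2))
R = Rational(37, 2) (R = Add(Mul(Pow(Rational(3, 2), 3), -12), 59) = Add(Mul(Rational(27, 8), -12), 59) = Add(Rational(-81, 2), 59) = Rational(37, 2) ≈ 18.500)
p = Rational(357, 8) (p = Mul(Rational(1, 4), Add(Rational(37, 2), Mul(16, 10))) = Mul(Rational(1, 4), Add(Rational(37, 2), 160)) = Mul(Rational(1, 4), Rational(357, 2)) = Rational(357, 8) ≈ 44.625)
Add(-141584, Add(p, -24964)) = Add(-141584, Add(Rational(357, 8), -24964)) = Add(-141584, Rational(-199355, 8)) = Rational(-1332027, 8)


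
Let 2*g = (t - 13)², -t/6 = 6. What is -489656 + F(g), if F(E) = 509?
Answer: -489147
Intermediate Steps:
t = -36 (t = -6*6 = -36)
g = 2401/2 (g = (-36 - 13)²/2 = (½)*(-49)² = (½)*2401 = 2401/2 ≈ 1200.5)
-489656 + F(g) = -489656 + 509 = -489147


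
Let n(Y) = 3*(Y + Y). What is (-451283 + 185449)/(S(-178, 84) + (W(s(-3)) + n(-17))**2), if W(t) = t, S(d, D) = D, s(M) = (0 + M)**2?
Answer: -265834/8733 ≈ -30.440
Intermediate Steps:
n(Y) = 6*Y (n(Y) = 3*(2*Y) = 6*Y)
s(M) = M**2
(-451283 + 185449)/(S(-178, 84) + (W(s(-3)) + n(-17))**2) = (-451283 + 185449)/(84 + ((-3)**2 + 6*(-17))**2) = -265834/(84 + (9 - 102)**2) = -265834/(84 + (-93)**2) = -265834/(84 + 8649) = -265834/8733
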